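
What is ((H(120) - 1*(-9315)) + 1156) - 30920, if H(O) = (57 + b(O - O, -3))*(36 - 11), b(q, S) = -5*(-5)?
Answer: -18399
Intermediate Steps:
b(q, S) = 25
H(O) = 2050 (H(O) = (57 + 25)*(36 - 11) = 82*25 = 2050)
((H(120) - 1*(-9315)) + 1156) - 30920 = ((2050 - 1*(-9315)) + 1156) - 30920 = ((2050 + 9315) + 1156) - 30920 = (11365 + 1156) - 30920 = 12521 - 30920 = -18399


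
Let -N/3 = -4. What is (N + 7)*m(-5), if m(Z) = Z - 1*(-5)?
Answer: 0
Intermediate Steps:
m(Z) = 5 + Z (m(Z) = Z + 5 = 5 + Z)
N = 12 (N = -3*(-4) = 12)
(N + 7)*m(-5) = (12 + 7)*(5 - 5) = 19*0 = 0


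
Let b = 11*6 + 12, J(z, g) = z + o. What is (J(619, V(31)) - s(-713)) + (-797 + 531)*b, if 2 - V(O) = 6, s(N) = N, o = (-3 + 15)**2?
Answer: -19272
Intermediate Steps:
o = 144 (o = 12**2 = 144)
V(O) = -4 (V(O) = 2 - 1*6 = 2 - 6 = -4)
J(z, g) = 144 + z (J(z, g) = z + 144 = 144 + z)
b = 78 (b = 66 + 12 = 78)
(J(619, V(31)) - s(-713)) + (-797 + 531)*b = ((144 + 619) - 1*(-713)) + (-797 + 531)*78 = (763 + 713) - 266*78 = 1476 - 20748 = -19272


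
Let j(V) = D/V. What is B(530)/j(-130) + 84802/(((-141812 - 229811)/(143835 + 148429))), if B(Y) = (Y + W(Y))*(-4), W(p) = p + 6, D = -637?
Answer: -175755717056/2601361 ≈ -67563.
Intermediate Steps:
W(p) = 6 + p
j(V) = -637/V
B(Y) = -24 - 8*Y (B(Y) = (Y + (6 + Y))*(-4) = (6 + 2*Y)*(-4) = -24 - 8*Y)
B(530)/j(-130) + 84802/(((-141812 - 229811)/(143835 + 148429))) = (-24 - 8*530)/((-637/(-130))) + 84802/(((-141812 - 229811)/(143835 + 148429))) = (-24 - 4240)/((-637*(-1/130))) + 84802/((-371623/292264)) = -4264/49/10 + 84802/((-371623*1/292264)) = -4264*10/49 + 84802/(-53089/41752) = -42640/49 + 84802*(-41752/53089) = -42640/49 - 3540653104/53089 = -175755717056/2601361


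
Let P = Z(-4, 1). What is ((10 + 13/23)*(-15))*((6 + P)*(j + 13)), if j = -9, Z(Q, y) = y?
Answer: -102060/23 ≈ -4437.4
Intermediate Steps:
P = 1
((10 + 13/23)*(-15))*((6 + P)*(j + 13)) = ((10 + 13/23)*(-15))*((6 + 1)*(-9 + 13)) = ((10 + 13*(1/23))*(-15))*(7*4) = ((10 + 13/23)*(-15))*28 = ((243/23)*(-15))*28 = -3645/23*28 = -102060/23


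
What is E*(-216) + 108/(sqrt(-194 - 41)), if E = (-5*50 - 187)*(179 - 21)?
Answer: 14913936 - 108*I*sqrt(235)/235 ≈ 1.4914e+7 - 7.0451*I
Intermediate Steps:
E = -69046 (E = (-250 - 187)*158 = -437*158 = -69046)
E*(-216) + 108/(sqrt(-194 - 41)) = -69046*(-216) + 108/(sqrt(-194 - 41)) = 14913936 + 108/(sqrt(-235)) = 14913936 + 108/((I*sqrt(235))) = 14913936 + 108*(-I*sqrt(235)/235) = 14913936 - 108*I*sqrt(235)/235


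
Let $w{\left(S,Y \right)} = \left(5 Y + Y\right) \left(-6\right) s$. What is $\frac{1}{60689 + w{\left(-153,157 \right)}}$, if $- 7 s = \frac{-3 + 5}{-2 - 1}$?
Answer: $\frac{7}{421055} \approx 1.6625 \cdot 10^{-5}$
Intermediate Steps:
$s = \frac{2}{21}$ ($s = - \frac{\left(-3 + 5\right) \frac{1}{-2 - 1}}{7} = - \frac{2 \frac{1}{-3}}{7} = - \frac{2 \left(- \frac{1}{3}\right)}{7} = \left(- \frac{1}{7}\right) \left(- \frac{2}{3}\right) = \frac{2}{21} \approx 0.095238$)
$w{\left(S,Y \right)} = - \frac{24 Y}{7}$ ($w{\left(S,Y \right)} = \left(5 Y + Y\right) \left(-6\right) \frac{2}{21} = 6 Y \left(-6\right) \frac{2}{21} = - 36 Y \frac{2}{21} = - \frac{24 Y}{7}$)
$\frac{1}{60689 + w{\left(-153,157 \right)}} = \frac{1}{60689 - \frac{3768}{7}} = \frac{1}{\frac{421055}{7}} = \frac{7}{421055}$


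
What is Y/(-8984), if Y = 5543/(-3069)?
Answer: 5543/27571896 ≈ 0.00020104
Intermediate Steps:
Y = -5543/3069 (Y = 5543*(-1/3069) = -5543/3069 ≈ -1.8061)
Y/(-8984) = -5543/3069/(-8984) = -5543/3069*(-1/8984) = 5543/27571896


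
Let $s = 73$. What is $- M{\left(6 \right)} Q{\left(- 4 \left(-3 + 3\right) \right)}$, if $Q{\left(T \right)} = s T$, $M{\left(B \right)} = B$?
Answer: $0$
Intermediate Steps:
$Q{\left(T \right)} = 73 T$
$- M{\left(6 \right)} Q{\left(- 4 \left(-3 + 3\right) \right)} = \left(-1\right) 6 \cdot 73 \left(- 4 \left(-3 + 3\right)\right) = - 6 \cdot 73 \left(\left(-4\right) 0\right) = - 6 \cdot 73 \cdot 0 = \left(-6\right) 0 = 0$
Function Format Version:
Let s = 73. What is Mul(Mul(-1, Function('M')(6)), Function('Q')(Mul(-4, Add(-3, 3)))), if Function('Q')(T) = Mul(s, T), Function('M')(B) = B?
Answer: 0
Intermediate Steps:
Function('Q')(T) = Mul(73, T)
Mul(Mul(-1, Function('M')(6)), Function('Q')(Mul(-4, Add(-3, 3)))) = Mul(Mul(-1, 6), Mul(73, Mul(-4, Add(-3, 3)))) = Mul(-6, Mul(73, Mul(-4, 0))) = Mul(-6, Mul(73, 0)) = Mul(-6, 0) = 0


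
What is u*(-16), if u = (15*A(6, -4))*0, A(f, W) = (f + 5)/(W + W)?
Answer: 0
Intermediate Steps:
A(f, W) = (5 + f)/(2*W) (A(f, W) = (5 + f)/((2*W)) = (5 + f)*(1/(2*W)) = (5 + f)/(2*W))
u = 0 (u = (15*((½)*(5 + 6)/(-4)))*0 = (15*((½)*(-¼)*11))*0 = (15*(-11/8))*0 = -165/8*0 = 0)
u*(-16) = 0*(-16) = 0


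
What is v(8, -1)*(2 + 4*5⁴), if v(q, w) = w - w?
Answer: 0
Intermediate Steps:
v(q, w) = 0
v(8, -1)*(2 + 4*5⁴) = 0*(2 + 4*5⁴) = 0*(2 + 4*625) = 0*(2 + 2500) = 0*2502 = 0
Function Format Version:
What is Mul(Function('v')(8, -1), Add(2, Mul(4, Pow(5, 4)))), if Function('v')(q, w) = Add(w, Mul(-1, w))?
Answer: 0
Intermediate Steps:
Function('v')(q, w) = 0
Mul(Function('v')(8, -1), Add(2, Mul(4, Pow(5, 4)))) = Mul(0, Add(2, Mul(4, Pow(5, 4)))) = Mul(0, Add(2, Mul(4, 625))) = Mul(0, Add(2, 2500)) = Mul(0, 2502) = 0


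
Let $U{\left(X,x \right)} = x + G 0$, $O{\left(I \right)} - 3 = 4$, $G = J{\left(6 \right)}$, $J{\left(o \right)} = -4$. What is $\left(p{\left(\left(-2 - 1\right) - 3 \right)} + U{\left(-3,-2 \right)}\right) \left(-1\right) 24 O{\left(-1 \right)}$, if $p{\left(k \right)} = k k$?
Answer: $-5712$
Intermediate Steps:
$p{\left(k \right)} = k^{2}$
$G = -4$
$O{\left(I \right)} = 7$ ($O{\left(I \right)} = 3 + 4 = 7$)
$U{\left(X,x \right)} = x$ ($U{\left(X,x \right)} = x - 0 = x + 0 = x$)
$\left(p{\left(\left(-2 - 1\right) - 3 \right)} + U{\left(-3,-2 \right)}\right) \left(-1\right) 24 O{\left(-1 \right)} = \left(\left(\left(-2 - 1\right) - 3\right)^{2} - 2\right) \left(-1\right) 24 \cdot 7 = \left(\left(-3 - 3\right)^{2} - 2\right) \left(-1\right) 24 \cdot 7 = \left(\left(-6\right)^{2} - 2\right) \left(-1\right) 24 \cdot 7 = \left(36 - 2\right) \left(-1\right) 24 \cdot 7 = 34 \left(-1\right) 24 \cdot 7 = \left(-34\right) 24 \cdot 7 = \left(-816\right) 7 = -5712$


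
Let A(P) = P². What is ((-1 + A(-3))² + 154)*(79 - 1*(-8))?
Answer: 18966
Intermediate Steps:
((-1 + A(-3))² + 154)*(79 - 1*(-8)) = ((-1 + (-3)²)² + 154)*(79 - 1*(-8)) = ((-1 + 9)² + 154)*(79 + 8) = (8² + 154)*87 = (64 + 154)*87 = 218*87 = 18966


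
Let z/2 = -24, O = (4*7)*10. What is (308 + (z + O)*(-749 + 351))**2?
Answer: 8469152784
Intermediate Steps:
O = 280 (O = 28*10 = 280)
z = -48 (z = 2*(-24) = -48)
(308 + (z + O)*(-749 + 351))**2 = (308 + (-48 + 280)*(-749 + 351))**2 = (308 + 232*(-398))**2 = (308 - 92336)**2 = (-92028)**2 = 8469152784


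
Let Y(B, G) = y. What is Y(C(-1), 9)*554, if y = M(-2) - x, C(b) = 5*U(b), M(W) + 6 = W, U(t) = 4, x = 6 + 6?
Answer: -11080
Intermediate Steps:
x = 12
M(W) = -6 + W
C(b) = 20 (C(b) = 5*4 = 20)
y = -20 (y = (-6 - 2) - 1*12 = -8 - 12 = -20)
Y(B, G) = -20
Y(C(-1), 9)*554 = -20*554 = -11080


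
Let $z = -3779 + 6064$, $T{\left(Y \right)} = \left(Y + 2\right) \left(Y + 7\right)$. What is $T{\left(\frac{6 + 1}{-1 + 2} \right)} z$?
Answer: $287910$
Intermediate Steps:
$T{\left(Y \right)} = \left(2 + Y\right) \left(7 + Y\right)$
$z = 2285$
$T{\left(\frac{6 + 1}{-1 + 2} \right)} z = \left(14 + \left(\frac{6 + 1}{-1 + 2}\right)^{2} + 9 \frac{6 + 1}{-1 + 2}\right) 2285 = \left(14 + \left(\frac{7}{1}\right)^{2} + 9 \cdot \frac{7}{1}\right) 2285 = \left(14 + \left(7 \cdot 1\right)^{2} + 9 \cdot 7 \cdot 1\right) 2285 = \left(14 + 7^{2} + 9 \cdot 7\right) 2285 = \left(14 + 49 + 63\right) 2285 = 126 \cdot 2285 = 287910$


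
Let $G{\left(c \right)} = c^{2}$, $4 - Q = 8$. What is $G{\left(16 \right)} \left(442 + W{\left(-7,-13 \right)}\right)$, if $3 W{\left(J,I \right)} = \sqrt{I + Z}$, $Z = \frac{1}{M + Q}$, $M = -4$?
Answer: $113152 + \frac{64 i \sqrt{210}}{3} \approx 1.1315 \cdot 10^{5} + 309.15 i$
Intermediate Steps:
$Q = -4$ ($Q = 4 - 8 = -4$)
$Z = - \frac{1}{8}$ ($Z = \frac{1}{-4 - 4} = \frac{1}{-8} = - \frac{1}{8} \approx -0.125$)
$W{\left(J,I \right)} = \frac{\sqrt{- \frac{1}{8} + I}}{3}$ ($W{\left(J,I \right)} = \frac{\sqrt{I - \frac{1}{8}}}{3} = \frac{\sqrt{- \frac{1}{8} + I}}{3}$)
$G{\left(16 \right)} \left(442 + W{\left(-7,-13 \right)}\right) = 16^{2} \left(442 + \frac{\sqrt{-2 + 16 \left(-13\right)}}{12}\right) = 256 \left(442 + \frac{\sqrt{-2 - 208}}{12}\right) = 256 \left(442 + \frac{\sqrt{-210}}{12}\right) = 256 \left(442 + \frac{i \sqrt{210}}{12}\right) = 113152 + \frac{64 i \sqrt{210}}{3}$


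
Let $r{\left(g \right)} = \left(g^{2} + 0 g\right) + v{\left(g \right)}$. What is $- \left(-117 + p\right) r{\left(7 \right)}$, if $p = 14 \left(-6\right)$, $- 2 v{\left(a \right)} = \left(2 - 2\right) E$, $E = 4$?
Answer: $9849$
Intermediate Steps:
$v{\left(a \right)} = 0$ ($v{\left(a \right)} = - \frac{\left(2 - 2\right) 4}{2} = - \frac{0 \cdot 4}{2} = \left(- \frac{1}{2}\right) 0 = 0$)
$r{\left(g \right)} = g^{2}$ ($r{\left(g \right)} = \left(g^{2} + 0 g\right) + 0 = \left(g^{2} + 0\right) + 0 = g^{2} + 0 = g^{2}$)
$p = -84$
$- \left(-117 + p\right) r{\left(7 \right)} = - \left(-117 - 84\right) 7^{2} = - \left(-201\right) 49 = \left(-1\right) \left(-9849\right) = 9849$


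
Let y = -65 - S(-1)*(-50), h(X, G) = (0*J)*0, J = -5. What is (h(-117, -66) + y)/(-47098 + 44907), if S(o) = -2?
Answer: 165/2191 ≈ 0.075308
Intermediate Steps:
h(X, G) = 0 (h(X, G) = (0*(-5))*0 = 0*0 = 0)
y = -165 (y = -65 - 1*(-2)*(-50) = -65 + 2*(-50) = -65 - 100 = -165)
(h(-117, -66) + y)/(-47098 + 44907) = (0 - 165)/(-47098 + 44907) = -165/(-2191) = -165*(-1/2191) = 165/2191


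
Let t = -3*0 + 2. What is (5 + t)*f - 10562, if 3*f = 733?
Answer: -26555/3 ≈ -8851.7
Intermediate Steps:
f = 733/3 (f = (⅓)*733 = 733/3 ≈ 244.33)
t = 2 (t = 0 + 2 = 2)
(5 + t)*f - 10562 = (5 + 2)*(733/3) - 10562 = 7*(733/3) - 10562 = 5131/3 - 10562 = -26555/3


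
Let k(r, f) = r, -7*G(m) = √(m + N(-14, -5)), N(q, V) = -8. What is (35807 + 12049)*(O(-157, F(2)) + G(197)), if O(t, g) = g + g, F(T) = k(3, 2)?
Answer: 287136 - 143568*√21/7 ≈ 1.9315e+5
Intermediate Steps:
G(m) = -√(-8 + m)/7 (G(m) = -√(m - 8)/7 = -√(-8 + m)/7)
F(T) = 3
O(t, g) = 2*g
(35807 + 12049)*(O(-157, F(2)) + G(197)) = (35807 + 12049)*(2*3 - √(-8 + 197)/7) = 47856*(6 - 3*√21/7) = 287136 - 143568*√21/7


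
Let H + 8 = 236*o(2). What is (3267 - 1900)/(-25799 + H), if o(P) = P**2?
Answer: -1367/24863 ≈ -0.054981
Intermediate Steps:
H = 936 (H = -8 + 236*2**2 = -8 + 236*4 = -8 + 944 = 936)
(3267 - 1900)/(-25799 + H) = (3267 - 1900)/(-25799 + 936) = 1367/(-24863) = 1367*(-1/24863) = -1367/24863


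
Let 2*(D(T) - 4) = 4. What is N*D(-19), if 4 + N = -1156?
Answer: -6960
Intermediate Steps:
N = -1160 (N = -4 - 1156 = -1160)
D(T) = 6 (D(T) = 4 + (1/2)*4 = 4 + 2 = 6)
N*D(-19) = -1160*6 = -6960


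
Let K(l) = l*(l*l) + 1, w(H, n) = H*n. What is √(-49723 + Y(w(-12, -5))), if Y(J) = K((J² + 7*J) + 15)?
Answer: √65694693153 ≈ 2.5631e+5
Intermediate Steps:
K(l) = 1 + l³ (K(l) = l*l² + 1 = l³ + 1 = 1 + l³)
Y(J) = 1 + (15 + J² + 7*J)³ (Y(J) = 1 + ((J² + 7*J) + 15)³ = 1 + (15 + J² + 7*J)³)
√(-49723 + Y(w(-12, -5))) = √(-49723 + (1 + (15 + (-12*(-5))² + 7*(-12*(-5)))³)) = √(-49723 + (1 + (15 + 60² + 7*60)³)) = √(-49723 + (1 + (15 + 3600 + 420)³)) = √(-49723 + (1 + 4035³)) = √(-49723 + (1 + 65694742875)) = √(-49723 + 65694742876) = √65694693153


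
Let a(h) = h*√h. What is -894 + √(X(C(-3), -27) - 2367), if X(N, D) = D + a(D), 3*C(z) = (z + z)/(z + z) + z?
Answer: -894 + 3*√(-266 - 9*I*√3) ≈ -892.57 - 48.95*I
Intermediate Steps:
a(h) = h^(3/2)
C(z) = ⅓ + z/3 (C(z) = ((z + z)/(z + z) + z)/3 = ((2*z)/((2*z)) + z)/3 = ((2*z)*(1/(2*z)) + z)/3 = (1 + z)/3 = ⅓ + z/3)
X(N, D) = D + D^(3/2)
-894 + √(X(C(-3), -27) - 2367) = -894 + √((-27 + (-27)^(3/2)) - 2367) = -894 + √((-27 - 81*I*√3) - 2367) = -894 + √(-2394 - 81*I*√3)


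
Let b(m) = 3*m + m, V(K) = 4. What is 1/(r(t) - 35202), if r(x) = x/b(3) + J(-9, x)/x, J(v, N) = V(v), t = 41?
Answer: -492/17317655 ≈ -2.8410e-5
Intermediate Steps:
J(v, N) = 4
b(m) = 4*m
r(x) = 4/x + x/12 (r(x) = x/((4*3)) + 4/x = x/12 + 4/x = 4/x + x/12)
1/(r(t) - 35202) = 1/((4/41 + (1/12)*41) - 35202) = 1/((4*(1/41) + 41/12) - 35202) = 1/((4/41 + 41/12) - 35202) = 1/(1729/492 - 35202) = 1/(-17317655/492) = -492/17317655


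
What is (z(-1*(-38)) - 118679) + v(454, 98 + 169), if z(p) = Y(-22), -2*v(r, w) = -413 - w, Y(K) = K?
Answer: -118361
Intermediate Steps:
v(r, w) = 413/2 + w/2 (v(r, w) = -(-413 - w)/2 = 413/2 + w/2)
z(p) = -22
(z(-1*(-38)) - 118679) + v(454, 98 + 169) = (-22 - 118679) + (413/2 + (98 + 169)/2) = -118701 + (413/2 + (½)*267) = -118701 + (413/2 + 267/2) = -118701 + 340 = -118361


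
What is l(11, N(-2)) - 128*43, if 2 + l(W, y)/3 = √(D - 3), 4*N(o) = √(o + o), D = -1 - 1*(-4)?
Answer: -5510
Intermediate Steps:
D = 3 (D = -1 + 4 = 3)
N(o) = √2*√o/4 (N(o) = √(o + o)/4 = √(2*o)/4 = (√2*√o)/4 = √2*√o/4)
l(W, y) = -6 (l(W, y) = -6 + 3*√(3 - 3) = -6 + 3*√0 = -6 + 3*0 = -6 + 0 = -6)
l(11, N(-2)) - 128*43 = -6 - 128*43 = -6 - 5504 = -5510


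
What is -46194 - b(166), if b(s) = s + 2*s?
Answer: -46692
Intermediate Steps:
b(s) = 3*s
-46194 - b(166) = -46194 - 3*166 = -46194 - 1*498 = -46194 - 498 = -46692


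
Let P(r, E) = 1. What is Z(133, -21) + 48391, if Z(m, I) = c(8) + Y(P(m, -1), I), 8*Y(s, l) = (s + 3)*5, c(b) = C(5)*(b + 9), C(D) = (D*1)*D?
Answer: 97637/2 ≈ 48819.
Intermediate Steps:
C(D) = D² (C(D) = D*D = D²)
c(b) = 225 + 25*b (c(b) = 5²*(b + 9) = 25*(9 + b) = 225 + 25*b)
Y(s, l) = 15/8 + 5*s/8 (Y(s, l) = ((s + 3)*5)/8 = ((3 + s)*5)/8 = (15 + 5*s)/8 = 15/8 + 5*s/8)
Z(m, I) = 855/2 (Z(m, I) = (225 + 25*8) + (15/8 + (5/8)*1) = (225 + 200) + (15/8 + 5/8) = 425 + 5/2 = 855/2)
Z(133, -21) + 48391 = 855/2 + 48391 = 97637/2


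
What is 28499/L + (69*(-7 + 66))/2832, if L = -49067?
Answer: 672557/785072 ≈ 0.85668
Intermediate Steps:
28499/L + (69*(-7 + 66))/2832 = 28499/(-49067) + (69*(-7 + 66))/2832 = 28499*(-1/49067) + (69*59)*(1/2832) = -28499/49067 + 4071*(1/2832) = -28499/49067 + 23/16 = 672557/785072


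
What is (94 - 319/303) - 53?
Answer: 12104/303 ≈ 39.947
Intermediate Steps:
(94 - 319/303) - 53 = 28163/303 - 53 = 12104/303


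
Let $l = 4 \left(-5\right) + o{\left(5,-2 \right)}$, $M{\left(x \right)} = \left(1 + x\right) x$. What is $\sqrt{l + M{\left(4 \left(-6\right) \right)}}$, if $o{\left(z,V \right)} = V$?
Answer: $\sqrt{530} \approx 23.022$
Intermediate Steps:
$M{\left(x \right)} = x \left(1 + x\right)$
$l = -22$ ($l = 4 \left(-5\right) - 2 = -20 - 2 = -22$)
$\sqrt{l + M{\left(4 \left(-6\right) \right)}} = \sqrt{-22 + 4 \left(-6\right) \left(1 + 4 \left(-6\right)\right)} = \sqrt{-22 - 24 \left(1 - 24\right)} = \sqrt{-22 - -552} = \sqrt{-22 + 552} = \sqrt{530}$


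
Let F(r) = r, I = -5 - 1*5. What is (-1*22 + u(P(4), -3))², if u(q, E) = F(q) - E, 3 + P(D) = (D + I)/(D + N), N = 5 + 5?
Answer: 24649/49 ≈ 503.04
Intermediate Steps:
I = -10 (I = -5 - 5 = -10)
N = 10
P(D) = -3 + (-10 + D)/(10 + D) (P(D) = -3 + (D - 10)/(D + 10) = -3 + (-10 + D)/(10 + D))
u(q, E) = q - E
(-1*22 + u(P(4), -3))² = (-1*22 + (2*(-20 - 1*4)/(10 + 4) - 1*(-3)))² = (-22 + (2*(-20 - 4)/14 + 3))² = (-22 + (2*(1/14)*(-24) + 3))² = (-22 + (-24/7 + 3))² = (-22 - 3/7)² = (-157/7)² = 24649/49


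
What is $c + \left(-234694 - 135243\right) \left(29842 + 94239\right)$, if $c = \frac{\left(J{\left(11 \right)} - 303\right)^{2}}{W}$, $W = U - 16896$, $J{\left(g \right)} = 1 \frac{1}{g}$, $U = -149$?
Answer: $- \frac{13524380820393627}{294635} \approx -4.5902 \cdot 10^{10}$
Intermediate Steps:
$J{\left(g \right)} = \frac{1}{g}$
$W = -17045$ ($W = -149 - 16896 = -17045$)
$c = - \frac{1586032}{294635}$ ($c = \frac{\left(\frac{1}{11} - 303\right)^{2}}{-17045} = \left(\frac{1}{11} - 303\right)^{2} \left(- \frac{1}{17045}\right) = \left(- \frac{3332}{11}\right)^{2} \left(- \frac{1}{17045}\right) = \frac{11102224}{121} \left(- \frac{1}{17045}\right) = - \frac{1586032}{294635} \approx -5.383$)
$c + \left(-234694 - 135243\right) \left(29842 + 94239\right) = - \frac{1586032}{294635} + \left(-234694 - 135243\right) \left(29842 + 94239\right) = - \frac{1586032}{294635} - 45902152897 = - \frac{13524380820393627}{294635}$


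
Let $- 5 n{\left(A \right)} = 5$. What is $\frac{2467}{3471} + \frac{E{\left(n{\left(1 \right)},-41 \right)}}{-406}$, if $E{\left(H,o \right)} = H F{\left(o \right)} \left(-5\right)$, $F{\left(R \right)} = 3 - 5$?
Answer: $\frac{518156}{704613} \approx 0.73538$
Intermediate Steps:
$n{\left(A \right)} = -1$ ($n{\left(A \right)} = \left(- \frac{1}{5}\right) 5 = -1$)
$F{\left(R \right)} = -2$
$E{\left(H,o \right)} = 10 H$ ($E{\left(H,o \right)} = H \left(-2\right) \left(-5\right) = - 2 H \left(-5\right) = 10 H$)
$\frac{2467}{3471} + \frac{E{\left(n{\left(1 \right)},-41 \right)}}{-406} = \frac{2467}{3471} + \frac{10 \left(-1\right)}{-406} = 2467 \cdot \frac{1}{3471} - - \frac{5}{203} = \frac{2467}{3471} + \frac{5}{203} = \frac{518156}{704613}$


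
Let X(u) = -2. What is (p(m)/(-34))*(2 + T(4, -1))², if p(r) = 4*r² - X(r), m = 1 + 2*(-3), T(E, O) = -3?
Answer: -3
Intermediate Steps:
m = -5 (m = 1 - 6 = -5)
p(r) = 2 + 4*r² (p(r) = 4*r² - 1*(-2) = 4*r² + 2 = 2 + 4*r²)
(p(m)/(-34))*(2 + T(4, -1))² = ((2 + 4*(-5)²)/(-34))*(2 - 3)² = -(2 + 4*25)/34*(-1)² = -(2 + 100)/34*1 = -1/34*102*1 = -3*1 = -3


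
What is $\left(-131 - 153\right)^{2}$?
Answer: $80656$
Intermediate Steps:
$\left(-131 - 153\right)^{2} = \left(-284\right)^{2} = 80656$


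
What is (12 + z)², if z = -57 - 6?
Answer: 2601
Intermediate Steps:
z = -63
(12 + z)² = (12 - 63)² = (-51)² = 2601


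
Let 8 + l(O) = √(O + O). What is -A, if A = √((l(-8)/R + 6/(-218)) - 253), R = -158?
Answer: -√(-18758064624 - 1877198*I)/8611 ≈ -0.00079585 + 15.905*I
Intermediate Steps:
l(O) = -8 + √2*√O (l(O) = -8 + √(O + O) = -8 + √(2*O) = -8 + √2*√O)
A = √(-2178384/8611 - 2*I/79) (A = √(((-8 + √2*√(-8))/(-158) + 6/(-218)) - 253) = √(((-8 + √2*(2*I*√2))*(-1/158) + 6*(-1/218)) - 253) = √(((-8 + 4*I)*(-1/158) - 3/109) - 253) = √(((4/79 - 2*I/79) - 3/109) - 253) = √((199/8611 - 2*I/79) - 253) = √(-2178384/8611 - 2*I/79) ≈ 0.0008 - 15.905*I)
-A = -√(-18758064624 - 1877198*I)/8611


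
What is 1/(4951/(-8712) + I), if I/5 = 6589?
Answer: 8712/287011889 ≈ 3.0354e-5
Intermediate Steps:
I = 32945 (I = 5*6589 = 32945)
1/(4951/(-8712) + I) = 1/(4951/(-8712) + 32945) = 1/(4951*(-1/8712) + 32945) = 1/(-4951/8712 + 32945) = 1/(287011889/8712) = 8712/287011889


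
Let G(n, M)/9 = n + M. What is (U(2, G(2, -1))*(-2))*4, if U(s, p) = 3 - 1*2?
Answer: -8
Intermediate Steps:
G(n, M) = 9*M + 9*n (G(n, M) = 9*(n + M) = 9*(M + n) = 9*M + 9*n)
U(s, p) = 1 (U(s, p) = 3 - 2 = 1)
(U(2, G(2, -1))*(-2))*4 = (1*(-2))*4 = -2*4 = -8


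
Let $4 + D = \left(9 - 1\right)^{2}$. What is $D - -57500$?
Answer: $57560$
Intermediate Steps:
$D = 60$ ($D = -4 + \left(9 - 1\right)^{2} = -4 + 8^{2} = -4 + 64 = 60$)
$D - -57500 = 60 - -57500 = 60 + 57500 = 57560$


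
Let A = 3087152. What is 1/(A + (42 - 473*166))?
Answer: 1/3008676 ≈ 3.3237e-7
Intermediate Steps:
1/(A + (42 - 473*166)) = 1/(3087152 + (42 - 473*166)) = 1/(3087152 + (42 - 78518)) = 1/(3087152 - 78476) = 1/3008676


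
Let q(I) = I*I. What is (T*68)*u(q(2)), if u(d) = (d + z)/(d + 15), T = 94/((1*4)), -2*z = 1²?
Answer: 5593/19 ≈ 294.37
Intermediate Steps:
z = -½ (z = -½*1² = -½*1 = -½ ≈ -0.50000)
q(I) = I²
T = 47/2 (T = 94/4 = 94*(¼) = 47/2 ≈ 23.500)
u(d) = (-½ + d)/(15 + d) (u(d) = (d - ½)/(d + 15) = (-½ + d)/(15 + d))
(T*68)*u(q(2)) = ((47/2)*68)*((-½ + 2²)/(15 + 2²)) = 1598*((-½ + 4)/(15 + 4)) = 1598*((7/2)/19) = 1598*((1/19)*(7/2)) = 1598*(7/38) = 5593/19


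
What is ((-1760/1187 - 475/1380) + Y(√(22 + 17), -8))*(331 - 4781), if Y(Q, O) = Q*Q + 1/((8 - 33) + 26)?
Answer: -27825749875/163806 ≈ -1.6987e+5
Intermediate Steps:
Y(Q, O) = 1 + Q² (Y(Q, O) = Q² + 1/(-25 + 26) = Q² + 1/1 = Q² + 1 = 1 + Q²)
((-1760/1187 - 475/1380) + Y(√(22 + 17), -8))*(331 - 4781) = ((-1760/1187 - 475/1380) + (1 + (√(22 + 17))²))*(331 - 4781) = ((-1760*1/1187 - 475*1/1380) + (1 + (√39)²))*(-4450) = ((-1760/1187 - 95/276) + (1 + 39))*(-4450) = (-598525/327612 + 40)*(-4450) = (12505955/327612)*(-4450) = -27825749875/163806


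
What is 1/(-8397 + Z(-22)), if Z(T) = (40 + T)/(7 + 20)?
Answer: -3/25189 ≈ -0.00011910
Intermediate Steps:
Z(T) = 40/27 + T/27 (Z(T) = (40 + T)/27 = (40 + T)*(1/27) = 40/27 + T/27)
1/(-8397 + Z(-22)) = 1/(-8397 + (40/27 + (1/27)*(-22))) = 1/(-8397 + (40/27 - 22/27)) = 1/(-8397 + ⅔) = 1/(-25189/3) = -3/25189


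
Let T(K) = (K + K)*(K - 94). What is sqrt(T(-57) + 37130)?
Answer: 2*sqrt(13586) ≈ 233.12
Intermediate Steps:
T(K) = 2*K*(-94 + K) (T(K) = (2*K)*(-94 + K) = 2*K*(-94 + K))
sqrt(T(-57) + 37130) = sqrt(2*(-57)*(-94 - 57) + 37130) = sqrt(2*(-57)*(-151) + 37130) = sqrt(17214 + 37130) = sqrt(54344) = 2*sqrt(13586)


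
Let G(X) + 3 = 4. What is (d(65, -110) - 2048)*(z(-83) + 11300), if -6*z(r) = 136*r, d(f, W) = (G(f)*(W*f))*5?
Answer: -1494684112/3 ≈ -4.9823e+8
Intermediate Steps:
G(X) = 1 (G(X) = -3 + 4 = 1)
d(f, W) = 5*W*f (d(f, W) = (1*(W*f))*5 = (W*f)*5 = 5*W*f)
z(r) = -68*r/3
(d(65, -110) - 2048)*(z(-83) + 11300) = (5*(-110)*65 - 2048)*(-68/3*(-83) + 11300) = (-35750 - 2048)*(5644/3 + 11300) = -37798*39544/3 = -1494684112/3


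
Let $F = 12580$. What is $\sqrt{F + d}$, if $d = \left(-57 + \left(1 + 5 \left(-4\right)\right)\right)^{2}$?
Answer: $2 \sqrt{4589} \approx 135.48$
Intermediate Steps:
$d = 5776$ ($d = \left(-57 + \left(1 - 20\right)\right)^{2} = \left(-57 - 19\right)^{2} = \left(-76\right)^{2} = 5776$)
$\sqrt{F + d} = \sqrt{12580 + 5776} = \sqrt{18356} = 2 \sqrt{4589}$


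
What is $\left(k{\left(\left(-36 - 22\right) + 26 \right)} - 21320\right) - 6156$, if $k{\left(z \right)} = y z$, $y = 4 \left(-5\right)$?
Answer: $-26836$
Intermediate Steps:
$y = -20$
$k{\left(z \right)} = - 20 z$
$\left(k{\left(\left(-36 - 22\right) + 26 \right)} - 21320\right) - 6156 = \left(- 20 \left(\left(-36 - 22\right) + 26\right) - 21320\right) - 6156 = \left(- 20 \left(-58 + 26\right) - 21320\right) - 6156 = \left(\left(-20\right) \left(-32\right) - 21320\right) - 6156 = \left(640 - 21320\right) - 6156 = -20680 - 6156 = -26836$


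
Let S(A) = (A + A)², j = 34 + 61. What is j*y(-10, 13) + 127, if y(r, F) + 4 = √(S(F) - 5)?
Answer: -253 + 95*√671 ≈ 2207.8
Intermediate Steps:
j = 95
S(A) = 4*A² (S(A) = (2*A)² = 4*A²)
y(r, F) = -4 + √(-5 + 4*F²) (y(r, F) = -4 + √(4*F² - 5) = -4 + √(-5 + 4*F²))
j*y(-10, 13) + 127 = 95*(-4 + √(-5 + 4*13²)) + 127 = 95*(-4 + √(-5 + 4*169)) + 127 = 95*(-4 + √(-5 + 676)) + 127 = 95*(-4 + √671) + 127 = (-380 + 95*√671) + 127 = -253 + 95*√671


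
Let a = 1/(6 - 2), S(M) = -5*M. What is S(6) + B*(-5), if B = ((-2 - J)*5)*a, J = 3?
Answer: 5/4 ≈ 1.2500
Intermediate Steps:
a = ¼ (a = 1/4 = ¼ ≈ 0.25000)
B = -25/4 (B = ((-2 - 1*3)*5)*(¼) = ((-2 - 3)*5)*(¼) = -5*5*(¼) = -25*¼ = -25/4 ≈ -6.2500)
S(6) + B*(-5) = -5*6 - 25/4*(-5) = -30 + 125/4 = 5/4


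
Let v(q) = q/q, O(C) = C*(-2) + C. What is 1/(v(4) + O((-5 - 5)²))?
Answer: -1/99 ≈ -0.010101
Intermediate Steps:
O(C) = -C (O(C) = -2*C + C = -C)
v(q) = 1
1/(v(4) + O((-5 - 5)²)) = 1/(1 - (-5 - 5)²) = 1/(1 - 1*(-10)²) = 1/(1 - 1*100) = 1/(1 - 100) = 1/(-99) = -1/99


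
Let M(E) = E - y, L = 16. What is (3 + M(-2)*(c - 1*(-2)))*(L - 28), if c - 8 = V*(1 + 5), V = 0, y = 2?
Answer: 444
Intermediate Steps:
c = 8 (c = 8 + 0*(1 + 5) = 8 + 0*6 = 8 + 0 = 8)
M(E) = -2 + E (M(E) = E - 1*2 = E - 2 = -2 + E)
(3 + M(-2)*(c - 1*(-2)))*(L - 28) = (3 + (-2 - 2)*(8 - 1*(-2)))*(16 - 28) = (3 - 4*(8 + 2))*(-12) = (3 - 4*10)*(-12) = (3 - 40)*(-12) = -37*(-12) = 444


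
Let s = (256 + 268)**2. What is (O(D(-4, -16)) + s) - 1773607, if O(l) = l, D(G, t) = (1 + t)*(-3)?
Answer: -1498986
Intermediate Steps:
s = 274576 (s = 524**2 = 274576)
D(G, t) = -3 - 3*t
(O(D(-4, -16)) + s) - 1773607 = ((-3 - 3*(-16)) + 274576) - 1773607 = ((-3 + 48) + 274576) - 1773607 = (45 + 274576) - 1773607 = 274621 - 1773607 = -1498986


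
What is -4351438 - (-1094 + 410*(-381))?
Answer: -4194134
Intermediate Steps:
-4351438 - (-1094 + 410*(-381)) = -4351438 - (-1094 - 156210) = -4351438 - 1*(-157304) = -4351438 + 157304 = -4194134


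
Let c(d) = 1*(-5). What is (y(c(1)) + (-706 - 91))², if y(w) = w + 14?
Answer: 620944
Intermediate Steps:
c(d) = -5
y(w) = 14 + w
(y(c(1)) + (-706 - 91))² = ((14 - 5) + (-706 - 91))² = (9 - 797)² = (-788)² = 620944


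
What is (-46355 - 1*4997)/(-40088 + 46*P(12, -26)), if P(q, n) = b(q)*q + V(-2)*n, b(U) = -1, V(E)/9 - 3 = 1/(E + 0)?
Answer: 3668/4825 ≈ 0.76021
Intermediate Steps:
V(E) = 27 + 9/E (V(E) = 27 + 9/(E + 0) = 27 + 9/E)
P(q, n) = -q + 45*n/2 (P(q, n) = -q + (27 + 9/(-2))*n = -q + (27 + 9*(-½))*n = -q + (27 - 9/2)*n = -q + 45*n/2)
(-46355 - 1*4997)/(-40088 + 46*P(12, -26)) = (-46355 - 1*4997)/(-40088 + 46*(-1*12 + (45/2)*(-26))) = (-46355 - 4997)/(-40088 + 46*(-12 - 585)) = -51352/(-40088 + 46*(-597)) = -51352/(-40088 - 27462) = -51352/(-67550) = -51352*(-1/67550) = 3668/4825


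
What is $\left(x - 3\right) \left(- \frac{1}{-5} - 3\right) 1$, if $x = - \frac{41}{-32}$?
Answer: $\frac{77}{16} \approx 4.8125$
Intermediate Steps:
$x = \frac{41}{32}$ ($x = \left(-41\right) \left(- \frac{1}{32}\right) = \frac{41}{32} \approx 1.2813$)
$\left(x - 3\right) \left(- \frac{1}{-5} - 3\right) 1 = \left(\frac{41}{32} - 3\right) \left(- \frac{1}{-5} - 3\right) 1 = - \frac{55 \left(\left(-1\right) \left(- \frac{1}{5}\right) - 3\right) 1}{32} = - \frac{55 \left(\frac{1}{5} - 3\right) 1}{32} = - \frac{55 \left(\left(- \frac{14}{5}\right) 1\right)}{32} = \left(- \frac{55}{32}\right) \left(- \frac{14}{5}\right) = \frac{77}{16}$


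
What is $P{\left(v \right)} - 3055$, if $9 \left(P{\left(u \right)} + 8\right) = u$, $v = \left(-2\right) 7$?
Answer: $- \frac{27581}{9} \approx -3064.6$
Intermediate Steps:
$v = -14$
$P{\left(u \right)} = -8 + \frac{u}{9}$
$P{\left(v \right)} - 3055 = \left(-8 + \frac{1}{9} \left(-14\right)\right) - 3055 = \left(-8 - \frac{14}{9}\right) - 3055 = - \frac{86}{9} - 3055 = - \frac{27581}{9}$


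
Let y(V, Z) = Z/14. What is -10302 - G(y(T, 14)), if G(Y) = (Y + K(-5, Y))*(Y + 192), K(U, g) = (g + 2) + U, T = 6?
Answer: -10109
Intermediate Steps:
y(V, Z) = Z/14 (y(V, Z) = Z*(1/14) = Z/14)
K(U, g) = 2 + U + g (K(U, g) = (2 + g) + U = 2 + U + g)
G(Y) = (-3 + 2*Y)*(192 + Y) (G(Y) = (Y + (2 - 5 + Y))*(Y + 192) = (Y + (-3 + Y))*(192 + Y) = (-3 + 2*Y)*(192 + Y))
-10302 - G(y(T, 14)) = -10302 - (-576 + 2*((1/14)*14)**2 + 381*((1/14)*14)) = -10302 - (-576 + 2*1**2 + 381*1) = -10302 - (-576 + 2*1 + 381) = -10302 - (-576 + 2 + 381) = -10302 - 1*(-193) = -10302 + 193 = -10109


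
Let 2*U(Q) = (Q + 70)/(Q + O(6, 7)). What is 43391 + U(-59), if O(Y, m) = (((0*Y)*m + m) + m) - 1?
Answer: 3991961/92 ≈ 43391.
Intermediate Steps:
O(Y, m) = -1 + 2*m (O(Y, m) = ((0*m + m) + m) - 1 = ((0 + m) + m) - 1 = (m + m) - 1 = 2*m - 1 = -1 + 2*m)
U(Q) = (70 + Q)/(2*(13 + Q)) (U(Q) = ((Q + 70)/(Q + (-1 + 2*7)))/2 = ((70 + Q)/(Q + (-1 + 14)))/2 = ((70 + Q)/(Q + 13))/2 = ((70 + Q)/(13 + Q))/2 = (70 + Q)/(2*(13 + Q)))
43391 + U(-59) = 43391 + (70 - 59)/(2*(13 - 59)) = 43391 + (1/2)*11/(-46) = 43391 + (1/2)*(-1/46)*11 = 43391 - 11/92 = 3991961/92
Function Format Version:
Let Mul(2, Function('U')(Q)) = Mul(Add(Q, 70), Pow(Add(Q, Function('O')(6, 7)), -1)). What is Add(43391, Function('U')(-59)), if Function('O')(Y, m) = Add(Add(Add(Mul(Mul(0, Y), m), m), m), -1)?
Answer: Rational(3991961, 92) ≈ 43391.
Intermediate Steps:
Function('O')(Y, m) = Add(-1, Mul(2, m)) (Function('O')(Y, m) = Add(Add(Add(Mul(0, m), m), m), -1) = Add(Add(Add(0, m), m), -1) = Add(Add(m, m), -1) = Add(Mul(2, m), -1) = Add(-1, Mul(2, m)))
Function('U')(Q) = Mul(Rational(1, 2), Pow(Add(13, Q), -1), Add(70, Q)) (Function('U')(Q) = Mul(Rational(1, 2), Mul(Add(Q, 70), Pow(Add(Q, Add(-1, Mul(2, 7))), -1))) = Mul(Rational(1, 2), Mul(Add(70, Q), Pow(Add(Q, Add(-1, 14)), -1))) = Mul(Rational(1, 2), Mul(Add(70, Q), Pow(Add(Q, 13), -1))) = Mul(Rational(1, 2), Mul(Add(70, Q), Pow(Add(13, Q), -1))) = Mul(Rational(1, 2), Mul(Pow(Add(13, Q), -1), Add(70, Q))) = Mul(Rational(1, 2), Pow(Add(13, Q), -1), Add(70, Q)))
Add(43391, Function('U')(-59)) = Add(43391, Mul(Rational(1, 2), Pow(Add(13, -59), -1), Add(70, -59))) = Add(43391, Mul(Rational(1, 2), Pow(-46, -1), 11)) = Add(43391, Mul(Rational(1, 2), Rational(-1, 46), 11)) = Add(43391, Rational(-11, 92)) = Rational(3991961, 92)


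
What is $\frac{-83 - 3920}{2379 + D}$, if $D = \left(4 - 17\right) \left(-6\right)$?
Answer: $- \frac{4003}{2457} \approx -1.6292$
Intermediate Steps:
$D = 78$ ($D = \left(-13\right) \left(-6\right) = 78$)
$\frac{-83 - 3920}{2379 + D} = \frac{-83 - 3920}{2379 + 78} = - \frac{4003}{2457}$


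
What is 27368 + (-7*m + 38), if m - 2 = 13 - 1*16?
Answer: 27413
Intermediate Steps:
m = -1 (m = 2 + (13 - 1*16) = 2 + (13 - 16) = 2 - 3 = -1)
27368 + (-7*m + 38) = 27368 + (-7*(-1) + 38) = 27368 + (7 + 38) = 27368 + 45 = 27413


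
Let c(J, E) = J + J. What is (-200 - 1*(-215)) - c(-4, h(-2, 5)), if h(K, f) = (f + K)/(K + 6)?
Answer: 23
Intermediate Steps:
h(K, f) = (K + f)/(6 + K)
c(J, E) = 2*J
(-200 - 1*(-215)) - c(-4, h(-2, 5)) = (-200 - 1*(-215)) - 2*(-4) = (-200 + 215) - 1*(-8) = 15 + 8 = 23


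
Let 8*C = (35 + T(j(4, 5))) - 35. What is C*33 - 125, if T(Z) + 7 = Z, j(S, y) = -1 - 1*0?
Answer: -158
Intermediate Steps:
j(S, y) = -1 (j(S, y) = -1 + 0 = -1)
T(Z) = -7 + Z
C = -1 (C = ((35 + (-7 - 1)) - 35)/8 = ((35 - 8) - 35)/8 = (27 - 35)/8 = (⅛)*(-8) = -1)
C*33 - 125 = -1*33 - 125 = -33 - 125 = -158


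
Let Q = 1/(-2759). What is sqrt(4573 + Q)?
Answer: sqrt(34810043654)/2759 ≈ 67.624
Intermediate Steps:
Q = -1/2759 ≈ -0.00036245
sqrt(4573 + Q) = sqrt(4573 - 1/2759) = sqrt(12616906/2759) = sqrt(34810043654)/2759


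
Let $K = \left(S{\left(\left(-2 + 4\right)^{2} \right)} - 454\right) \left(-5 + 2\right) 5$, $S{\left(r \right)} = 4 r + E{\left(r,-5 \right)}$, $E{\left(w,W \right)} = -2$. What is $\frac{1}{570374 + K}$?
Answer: $\frac{1}{576974} \approx 1.7332 \cdot 10^{-6}$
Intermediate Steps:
$S{\left(r \right)} = -2 + 4 r$ ($S{\left(r \right)} = 4 r - 2 = -2 + 4 r$)
$K = 6600$ ($K = \left(\left(-2 + 4 \left(-2 + 4\right)^{2}\right) - 454\right) \left(-5 + 2\right) 5 = \left(\left(-2 + 4 \cdot 2^{2}\right) - 454\right) \left(\left(-3\right) 5\right) = \left(\left(-2 + 4 \cdot 4\right) - 454\right) \left(-15\right) = \left(\left(-2 + 16\right) - 454\right) \left(-15\right) = \left(14 - 454\right) \left(-15\right) = \left(-440\right) \left(-15\right) = 6600$)
$\frac{1}{570374 + K} = \frac{1}{570374 + 6600} = \frac{1}{576974}$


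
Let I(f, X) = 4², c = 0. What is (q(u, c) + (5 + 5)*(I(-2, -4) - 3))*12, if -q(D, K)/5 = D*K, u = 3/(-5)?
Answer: 1560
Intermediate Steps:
u = -⅗ (u = 3*(-⅕) = -⅗ ≈ -0.60000)
I(f, X) = 16
q(D, K) = -5*D*K
(q(u, c) + (5 + 5)*(I(-2, -4) - 3))*12 = (-5*(-⅗)*0 + (5 + 5)*(16 - 3))*12 = (0 + 10*13)*12 = (0 + 130)*12 = 130*12 = 1560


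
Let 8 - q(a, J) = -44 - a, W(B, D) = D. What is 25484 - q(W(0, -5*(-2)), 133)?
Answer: 25422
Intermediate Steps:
q(a, J) = 52 + a (q(a, J) = 8 - (-44 - a) = 8 + (44 + a) = 52 + a)
25484 - q(W(0, -5*(-2)), 133) = 25484 - (52 - 5*(-2)) = 25484 - (52 + 10) = 25484 - 1*62 = 25484 - 62 = 25422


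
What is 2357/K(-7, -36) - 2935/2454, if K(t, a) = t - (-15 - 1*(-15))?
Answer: -5804623/17178 ≈ -337.91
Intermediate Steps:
K(t, a) = t (K(t, a) = t - (-15 + 15) = t - 1*0 = t + 0 = t)
2357/K(-7, -36) - 2935/2454 = 2357/(-7) - 2935/2454 = 2357*(-1/7) - 2935*1/2454 = -2357/7 - 2935/2454 = -5804623/17178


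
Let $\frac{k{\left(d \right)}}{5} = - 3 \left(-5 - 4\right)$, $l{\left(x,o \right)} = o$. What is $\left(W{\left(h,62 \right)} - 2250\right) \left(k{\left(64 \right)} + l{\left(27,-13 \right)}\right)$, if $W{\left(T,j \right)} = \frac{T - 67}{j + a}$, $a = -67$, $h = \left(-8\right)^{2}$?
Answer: $- \frac{1372134}{5} \approx -2.7443 \cdot 10^{5}$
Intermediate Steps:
$h = 64$
$k{\left(d \right)} = 135$ ($k{\left(d \right)} = 5 \left(- 3 \left(-5 - 4\right)\right) = 5 \left(\left(-3\right) \left(-9\right)\right) = 5 \cdot 27 = 135$)
$W{\left(T,j \right)} = \frac{-67 + T}{-67 + j}$ ($W{\left(T,j \right)} = \frac{T - 67}{j - 67} = \frac{-67 + T}{-67 + j}$)
$\left(W{\left(h,62 \right)} - 2250\right) \left(k{\left(64 \right)} + l{\left(27,-13 \right)}\right) = \left(\frac{-67 + 64}{-67 + 62} - 2250\right) \left(135 - 13\right) = \left(\frac{1}{-5} \left(-3\right) - 2250\right) 122 = \left(\left(- \frac{1}{5}\right) \left(-3\right) - 2250\right) 122 = \left(\frac{3}{5} - 2250\right) 122 = \left(- \frac{11247}{5}\right) 122 = - \frac{1372134}{5}$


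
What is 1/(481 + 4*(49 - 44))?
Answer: 1/501 ≈ 0.0019960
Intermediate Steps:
1/(481 + 4*(49 - 44)) = 1/(481 + 4*5) = 1/(481 + 20) = 1/501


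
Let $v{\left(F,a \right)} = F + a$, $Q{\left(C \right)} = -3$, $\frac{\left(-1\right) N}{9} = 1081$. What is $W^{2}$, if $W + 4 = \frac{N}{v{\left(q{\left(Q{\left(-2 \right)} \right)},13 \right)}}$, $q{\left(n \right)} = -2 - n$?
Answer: $\frac{95746225}{196} \approx 4.885 \cdot 10^{5}$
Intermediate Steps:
$N = -9729$ ($N = \left(-9\right) 1081 = -9729$)
$W = - \frac{9785}{14}$ ($W = -4 - \frac{9729}{\left(-2 - -3\right) + 13} = -4 - \frac{9729}{\left(-2 + 3\right) + 13} = -4 - \frac{9729}{1 + 13} = -4 - \frac{9729}{14} = - \frac{9785}{14} \approx -698.93$)
$W^{2} = \left(- \frac{9785}{14}\right)^{2} = \frac{95746225}{196}$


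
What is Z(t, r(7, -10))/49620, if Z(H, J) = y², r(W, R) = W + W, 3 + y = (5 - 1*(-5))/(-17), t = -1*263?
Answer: 3721/14340180 ≈ 0.00025948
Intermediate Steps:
t = -263
y = -61/17 (y = -3 + (5 - 1*(-5))/(-17) = -3 + (5 + 5)*(-1/17) = -3 + 10*(-1/17) = -3 - 10/17 = -61/17 ≈ -3.5882)
r(W, R) = 2*W
Z(H, J) = 3721/289 (Z(H, J) = (-61/17)² = 3721/289)
Z(t, r(7, -10))/49620 = (3721/289)/49620 = (3721/289)*(1/49620) = 3721/14340180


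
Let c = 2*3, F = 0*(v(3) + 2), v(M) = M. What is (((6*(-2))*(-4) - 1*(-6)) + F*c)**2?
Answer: 2916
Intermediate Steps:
F = 0 (F = 0*(3 + 2) = 0*5 = 0)
c = 6
(((6*(-2))*(-4) - 1*(-6)) + F*c)**2 = (((6*(-2))*(-4) - 1*(-6)) + 0*6)**2 = ((-12*(-4) + 6) + 0)**2 = ((48 + 6) + 0)**2 = (54 + 0)**2 = 54**2 = 2916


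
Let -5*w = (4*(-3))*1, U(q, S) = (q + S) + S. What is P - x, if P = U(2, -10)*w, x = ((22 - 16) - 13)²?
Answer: -461/5 ≈ -92.200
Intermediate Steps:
U(q, S) = q + 2*S (U(q, S) = (S + q) + S = q + 2*S)
w = 12/5 (w = -4*(-3)/5 = -(-12)/5 = -⅕*(-12) = 12/5 ≈ 2.4000)
x = 49 (x = (6 - 13)² = (-7)² = 49)
P = -216/5 (P = (2 + 2*(-10))*(12/5) = (2 - 20)*(12/5) = -18*12/5 = -216/5 ≈ -43.200)
P - x = -216/5 - 1*49 = -216/5 - 49 = -461/5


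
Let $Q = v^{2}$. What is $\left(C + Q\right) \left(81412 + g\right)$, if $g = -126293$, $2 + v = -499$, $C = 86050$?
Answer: $-15127185931$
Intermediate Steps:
$v = -501$ ($v = -2 - 499 = -501$)
$Q = 251001$ ($Q = \left(-501\right)^{2} = 251001$)
$\left(C + Q\right) \left(81412 + g\right) = \left(86050 + 251001\right) \left(81412 - 126293\right) = 337051 \left(-44881\right) = -15127185931$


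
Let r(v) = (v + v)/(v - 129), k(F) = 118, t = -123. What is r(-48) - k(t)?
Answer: -6930/59 ≈ -117.46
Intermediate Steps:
r(v) = 2*v/(-129 + v) (r(v) = (2*v)/(-129 + v) = 2*v/(-129 + v))
r(-48) - k(t) = 2*(-48)/(-129 - 48) - 1*118 = 2*(-48)/(-177) - 118 = 2*(-48)*(-1/177) - 118 = 32/59 - 118 = -6930/59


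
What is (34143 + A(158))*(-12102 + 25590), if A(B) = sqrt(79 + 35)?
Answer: 460520784 + 13488*sqrt(114) ≈ 4.6066e+8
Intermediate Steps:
A(B) = sqrt(114)
(34143 + A(158))*(-12102 + 25590) = (34143 + sqrt(114))*(-12102 + 25590) = (34143 + sqrt(114))*13488 = 460520784 + 13488*sqrt(114)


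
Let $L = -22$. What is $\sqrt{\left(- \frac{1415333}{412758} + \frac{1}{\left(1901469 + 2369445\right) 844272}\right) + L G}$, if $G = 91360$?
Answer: $\frac{i \sqrt{10602955172001135192845078709389246226}}{2296802786160168} \approx 1417.7 i$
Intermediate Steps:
$\sqrt{\left(- \frac{1415333}{412758} + \frac{1}{\left(1901469 + 2369445\right) 844272}\right) + L G} = \sqrt{\left(- \frac{1415333}{412758} + \frac{1}{\left(1901469 + 2369445\right) 844272}\right) - 2009920} = \sqrt{\left(\left(-1415333\right) \frac{1}{412758} + \frac{1}{4270914} \cdot \frac{1}{844272}\right) - 2009920} = \sqrt{\left(- \frac{1415333}{412758} + \frac{1}{4270914} \cdot \frac{1}{844272}\right) - 2009920} = \sqrt{\left(- \frac{1415333}{412758} + \frac{1}{3605813104608}\right) - 2009920} = \sqrt{- \frac{283523682154652317}{82684900301766048} - 2009920} = \sqrt{- \frac{166190318338207769848477}{82684900301766048}} = \frac{i \sqrt{10602955172001135192845078709389246226}}{2296802786160168}$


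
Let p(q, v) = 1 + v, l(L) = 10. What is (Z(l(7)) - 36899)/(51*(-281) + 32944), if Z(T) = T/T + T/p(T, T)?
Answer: -405868/204743 ≈ -1.9823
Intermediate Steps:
Z(T) = 1 + T/(1 + T) (Z(T) = T/T + T/(1 + T) = 1 + T/(1 + T))
(Z(l(7)) - 36899)/(51*(-281) + 32944) = ((1 + 2*10)/(1 + 10) - 36899)/(51*(-281) + 32944) = ((1 + 20)/11 - 36899)/(-14331 + 32944) = ((1/11)*21 - 36899)/18613 = (21/11 - 36899)*(1/18613) = -405868/11*1/18613 = -405868/204743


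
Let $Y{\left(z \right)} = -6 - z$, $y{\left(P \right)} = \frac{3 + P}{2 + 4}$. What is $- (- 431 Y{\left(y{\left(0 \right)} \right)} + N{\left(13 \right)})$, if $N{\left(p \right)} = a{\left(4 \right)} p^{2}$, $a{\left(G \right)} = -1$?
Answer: $- \frac{5265}{2} \approx -2632.5$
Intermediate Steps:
$y{\left(P \right)} = \frac{1}{2} + \frac{P}{6}$ ($y{\left(P \right)} = \frac{3 + P}{6} = \left(3 + P\right) \frac{1}{6} = \frac{1}{2} + \frac{P}{6}$)
$N{\left(p \right)} = - p^{2}$
$- (- 431 Y{\left(y{\left(0 \right)} \right)} + N{\left(13 \right)}) = - (- 431 \left(-6 - \left(\frac{1}{2} + \frac{1}{6} \cdot 0\right)\right) - 13^{2}) = - (- 431 \left(-6 - \left(\frac{1}{2} + 0\right)\right) - 169) = - (- 431 \left(-6 - \frac{1}{2}\right) - 169) = - (\left(-431\right) \left(- \frac{13}{2}\right) - 169) = - (\frac{5603}{2} - 169) = \left(-1\right) \frac{5265}{2} = - \frac{5265}{2}$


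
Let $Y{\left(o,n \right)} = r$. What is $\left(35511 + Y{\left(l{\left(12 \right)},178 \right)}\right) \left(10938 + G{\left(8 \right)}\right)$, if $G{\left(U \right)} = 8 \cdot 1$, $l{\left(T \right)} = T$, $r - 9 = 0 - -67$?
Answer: $389535302$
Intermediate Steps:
$r = 76$ ($r = 9 + \left(0 - -67\right) = 9 + \left(0 + 67\right) = 9 + 67 = 76$)
$Y{\left(o,n \right)} = 76$
$G{\left(U \right)} = 8$
$\left(35511 + Y{\left(l{\left(12 \right)},178 \right)}\right) \left(10938 + G{\left(8 \right)}\right) = \left(35511 + 76\right) \left(10938 + 8\right) = 35587 \cdot 10946 = 389535302$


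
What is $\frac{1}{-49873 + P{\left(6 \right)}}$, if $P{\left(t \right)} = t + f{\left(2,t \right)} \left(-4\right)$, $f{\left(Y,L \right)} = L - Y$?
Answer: $- \frac{1}{49883} \approx -2.0047 \cdot 10^{-5}$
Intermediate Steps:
$P{\left(t \right)} = 8 - 3 t$ ($P{\left(t \right)} = t + \left(t - 2\right) \left(-4\right) = t + \left(-2 + t\right) \left(-4\right) = t - \left(-8 + 4 t\right) = 8 - 3 t$)
$\frac{1}{-49873 + P{\left(6 \right)}} = \frac{1}{-49873 + \left(8 - 18\right)} = \frac{1}{-49873 - 10} = \frac{1}{-49883} = - \frac{1}{49883}$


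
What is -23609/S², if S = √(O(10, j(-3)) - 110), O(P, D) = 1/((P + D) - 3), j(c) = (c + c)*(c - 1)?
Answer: 731879/3409 ≈ 214.69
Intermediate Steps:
j(c) = 2*c*(-1 + c) (j(c) = (2*c)*(-1 + c) = 2*c*(-1 + c))
O(P, D) = 1/(-3 + D + P) (O(P, D) = 1/((D + P) - 3) = 1/(-3 + D + P))
S = I*√105679/31 (S = √(1/(-3 + 2*(-3)*(-1 - 3) + 10) - 110) = √(1/(-3 + 2*(-3)*(-4) + 10) - 110) = √(1/(-3 + 24 + 10) - 110) = √(1/31 - 110) = √(-3409/31) = I*√105679/31 ≈ 10.487*I)
-23609/S² = -23609/((I*√105679/31)²) = -23609/(-3409/31) = -23609*(-31/3409) = 731879/3409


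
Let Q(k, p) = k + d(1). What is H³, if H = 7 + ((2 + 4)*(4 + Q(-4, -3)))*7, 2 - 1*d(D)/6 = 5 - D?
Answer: -122763473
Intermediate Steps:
d(D) = -18 + 6*D (d(D) = 12 - 6*(5 - D) = 12 + (-30 + 6*D) = -18 + 6*D)
Q(k, p) = -12 + k (Q(k, p) = k + (-18 + 6*1) = k + (-18 + 6) = k - 12 = -12 + k)
H = -497 (H = 7 + ((2 + 4)*(4 + (-12 - 4)))*7 = 7 + (6*(4 - 16))*7 = 7 + (6*(-12))*7 = 7 - 72*7 = 7 - 504 = -497)
H³ = (-497)³ = -122763473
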